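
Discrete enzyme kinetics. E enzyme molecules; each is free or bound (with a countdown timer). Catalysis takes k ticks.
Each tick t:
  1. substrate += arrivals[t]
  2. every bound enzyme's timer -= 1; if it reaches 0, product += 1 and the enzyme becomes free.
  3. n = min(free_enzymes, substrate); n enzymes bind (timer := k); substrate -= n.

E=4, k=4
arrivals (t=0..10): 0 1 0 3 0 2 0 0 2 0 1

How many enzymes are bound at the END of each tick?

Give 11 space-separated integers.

Answer: 0 1 1 4 4 4 4 2 4 3 4

Derivation:
t=0: arr=0 -> substrate=0 bound=0 product=0
t=1: arr=1 -> substrate=0 bound=1 product=0
t=2: arr=0 -> substrate=0 bound=1 product=0
t=3: arr=3 -> substrate=0 bound=4 product=0
t=4: arr=0 -> substrate=0 bound=4 product=0
t=5: arr=2 -> substrate=1 bound=4 product=1
t=6: arr=0 -> substrate=1 bound=4 product=1
t=7: arr=0 -> substrate=0 bound=2 product=4
t=8: arr=2 -> substrate=0 bound=4 product=4
t=9: arr=0 -> substrate=0 bound=3 product=5
t=10: arr=1 -> substrate=0 bound=4 product=5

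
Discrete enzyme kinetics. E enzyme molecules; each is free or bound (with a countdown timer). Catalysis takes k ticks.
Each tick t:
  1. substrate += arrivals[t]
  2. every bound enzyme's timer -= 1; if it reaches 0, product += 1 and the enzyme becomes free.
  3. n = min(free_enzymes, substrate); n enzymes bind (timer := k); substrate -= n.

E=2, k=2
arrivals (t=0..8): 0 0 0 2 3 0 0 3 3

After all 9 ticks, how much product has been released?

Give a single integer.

t=0: arr=0 -> substrate=0 bound=0 product=0
t=1: arr=0 -> substrate=0 bound=0 product=0
t=2: arr=0 -> substrate=0 bound=0 product=0
t=3: arr=2 -> substrate=0 bound=2 product=0
t=4: arr=3 -> substrate=3 bound=2 product=0
t=5: arr=0 -> substrate=1 bound=2 product=2
t=6: arr=0 -> substrate=1 bound=2 product=2
t=7: arr=3 -> substrate=2 bound=2 product=4
t=8: arr=3 -> substrate=5 bound=2 product=4

Answer: 4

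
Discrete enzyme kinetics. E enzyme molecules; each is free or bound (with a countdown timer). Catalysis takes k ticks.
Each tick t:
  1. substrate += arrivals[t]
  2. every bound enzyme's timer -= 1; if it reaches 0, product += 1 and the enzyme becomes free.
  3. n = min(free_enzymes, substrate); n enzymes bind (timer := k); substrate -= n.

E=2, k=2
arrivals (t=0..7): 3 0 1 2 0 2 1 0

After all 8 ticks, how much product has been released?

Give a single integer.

t=0: arr=3 -> substrate=1 bound=2 product=0
t=1: arr=0 -> substrate=1 bound=2 product=0
t=2: arr=1 -> substrate=0 bound=2 product=2
t=3: arr=2 -> substrate=2 bound=2 product=2
t=4: arr=0 -> substrate=0 bound=2 product=4
t=5: arr=2 -> substrate=2 bound=2 product=4
t=6: arr=1 -> substrate=1 bound=2 product=6
t=7: arr=0 -> substrate=1 bound=2 product=6

Answer: 6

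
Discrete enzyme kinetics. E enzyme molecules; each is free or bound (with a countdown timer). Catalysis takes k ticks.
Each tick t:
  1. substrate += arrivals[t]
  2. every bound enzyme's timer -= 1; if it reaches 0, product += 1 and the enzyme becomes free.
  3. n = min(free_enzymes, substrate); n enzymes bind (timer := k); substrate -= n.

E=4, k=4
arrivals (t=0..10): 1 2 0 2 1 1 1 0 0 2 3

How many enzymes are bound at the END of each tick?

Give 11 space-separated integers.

t=0: arr=1 -> substrate=0 bound=1 product=0
t=1: arr=2 -> substrate=0 bound=3 product=0
t=2: arr=0 -> substrate=0 bound=3 product=0
t=3: arr=2 -> substrate=1 bound=4 product=0
t=4: arr=1 -> substrate=1 bound=4 product=1
t=5: arr=1 -> substrate=0 bound=4 product=3
t=6: arr=1 -> substrate=1 bound=4 product=3
t=7: arr=0 -> substrate=0 bound=4 product=4
t=8: arr=0 -> substrate=0 bound=3 product=5
t=9: arr=2 -> substrate=0 bound=3 product=7
t=10: arr=3 -> substrate=2 bound=4 product=7

Answer: 1 3 3 4 4 4 4 4 3 3 4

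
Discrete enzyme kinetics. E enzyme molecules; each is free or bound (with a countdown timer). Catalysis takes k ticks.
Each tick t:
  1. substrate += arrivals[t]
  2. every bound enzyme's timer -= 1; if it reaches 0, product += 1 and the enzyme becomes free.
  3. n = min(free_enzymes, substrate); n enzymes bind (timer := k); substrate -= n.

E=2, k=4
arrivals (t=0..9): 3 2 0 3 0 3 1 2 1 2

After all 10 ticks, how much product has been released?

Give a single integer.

t=0: arr=3 -> substrate=1 bound=2 product=0
t=1: arr=2 -> substrate=3 bound=2 product=0
t=2: arr=0 -> substrate=3 bound=2 product=0
t=3: arr=3 -> substrate=6 bound=2 product=0
t=4: arr=0 -> substrate=4 bound=2 product=2
t=5: arr=3 -> substrate=7 bound=2 product=2
t=6: arr=1 -> substrate=8 bound=2 product=2
t=7: arr=2 -> substrate=10 bound=2 product=2
t=8: arr=1 -> substrate=9 bound=2 product=4
t=9: arr=2 -> substrate=11 bound=2 product=4

Answer: 4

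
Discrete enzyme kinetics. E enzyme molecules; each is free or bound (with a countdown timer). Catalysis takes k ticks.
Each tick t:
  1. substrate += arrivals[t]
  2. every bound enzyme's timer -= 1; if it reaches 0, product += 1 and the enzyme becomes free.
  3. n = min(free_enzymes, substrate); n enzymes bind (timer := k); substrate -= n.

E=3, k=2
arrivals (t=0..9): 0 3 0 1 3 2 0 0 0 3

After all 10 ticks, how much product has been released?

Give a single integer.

t=0: arr=0 -> substrate=0 bound=0 product=0
t=1: arr=3 -> substrate=0 bound=3 product=0
t=2: arr=0 -> substrate=0 bound=3 product=0
t=3: arr=1 -> substrate=0 bound=1 product=3
t=4: arr=3 -> substrate=1 bound=3 product=3
t=5: arr=2 -> substrate=2 bound=3 product=4
t=6: arr=0 -> substrate=0 bound=3 product=6
t=7: arr=0 -> substrate=0 bound=2 product=7
t=8: arr=0 -> substrate=0 bound=0 product=9
t=9: arr=3 -> substrate=0 bound=3 product=9

Answer: 9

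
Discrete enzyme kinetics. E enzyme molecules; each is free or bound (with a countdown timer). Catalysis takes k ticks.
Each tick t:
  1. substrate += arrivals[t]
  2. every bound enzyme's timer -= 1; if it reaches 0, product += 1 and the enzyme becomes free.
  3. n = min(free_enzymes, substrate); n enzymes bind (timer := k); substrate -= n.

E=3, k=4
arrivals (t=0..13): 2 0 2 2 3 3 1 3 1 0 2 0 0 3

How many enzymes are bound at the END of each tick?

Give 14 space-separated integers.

t=0: arr=2 -> substrate=0 bound=2 product=0
t=1: arr=0 -> substrate=0 bound=2 product=0
t=2: arr=2 -> substrate=1 bound=3 product=0
t=3: arr=2 -> substrate=3 bound=3 product=0
t=4: arr=3 -> substrate=4 bound=3 product=2
t=5: arr=3 -> substrate=7 bound=3 product=2
t=6: arr=1 -> substrate=7 bound=3 product=3
t=7: arr=3 -> substrate=10 bound=3 product=3
t=8: arr=1 -> substrate=9 bound=3 product=5
t=9: arr=0 -> substrate=9 bound=3 product=5
t=10: arr=2 -> substrate=10 bound=3 product=6
t=11: arr=0 -> substrate=10 bound=3 product=6
t=12: arr=0 -> substrate=8 bound=3 product=8
t=13: arr=3 -> substrate=11 bound=3 product=8

Answer: 2 2 3 3 3 3 3 3 3 3 3 3 3 3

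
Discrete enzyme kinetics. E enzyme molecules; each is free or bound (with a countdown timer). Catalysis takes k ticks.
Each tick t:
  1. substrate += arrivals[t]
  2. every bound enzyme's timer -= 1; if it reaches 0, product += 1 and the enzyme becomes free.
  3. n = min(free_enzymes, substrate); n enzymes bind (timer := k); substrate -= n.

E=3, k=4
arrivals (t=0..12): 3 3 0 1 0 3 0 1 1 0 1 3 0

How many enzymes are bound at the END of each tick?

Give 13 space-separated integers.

t=0: arr=3 -> substrate=0 bound=3 product=0
t=1: arr=3 -> substrate=3 bound=3 product=0
t=2: arr=0 -> substrate=3 bound=3 product=0
t=3: arr=1 -> substrate=4 bound=3 product=0
t=4: arr=0 -> substrate=1 bound=3 product=3
t=5: arr=3 -> substrate=4 bound=3 product=3
t=6: arr=0 -> substrate=4 bound=3 product=3
t=7: arr=1 -> substrate=5 bound=3 product=3
t=8: arr=1 -> substrate=3 bound=3 product=6
t=9: arr=0 -> substrate=3 bound=3 product=6
t=10: arr=1 -> substrate=4 bound=3 product=6
t=11: arr=3 -> substrate=7 bound=3 product=6
t=12: arr=0 -> substrate=4 bound=3 product=9

Answer: 3 3 3 3 3 3 3 3 3 3 3 3 3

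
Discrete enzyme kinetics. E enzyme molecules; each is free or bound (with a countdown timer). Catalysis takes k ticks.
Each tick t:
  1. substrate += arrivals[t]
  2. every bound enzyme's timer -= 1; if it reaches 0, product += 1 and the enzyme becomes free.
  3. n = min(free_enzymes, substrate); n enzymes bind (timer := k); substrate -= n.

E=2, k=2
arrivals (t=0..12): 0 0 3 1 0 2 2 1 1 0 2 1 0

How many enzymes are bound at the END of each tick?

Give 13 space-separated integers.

t=0: arr=0 -> substrate=0 bound=0 product=0
t=1: arr=0 -> substrate=0 bound=0 product=0
t=2: arr=3 -> substrate=1 bound=2 product=0
t=3: arr=1 -> substrate=2 bound=2 product=0
t=4: arr=0 -> substrate=0 bound=2 product=2
t=5: arr=2 -> substrate=2 bound=2 product=2
t=6: arr=2 -> substrate=2 bound=2 product=4
t=7: arr=1 -> substrate=3 bound=2 product=4
t=8: arr=1 -> substrate=2 bound=2 product=6
t=9: arr=0 -> substrate=2 bound=2 product=6
t=10: arr=2 -> substrate=2 bound=2 product=8
t=11: arr=1 -> substrate=3 bound=2 product=8
t=12: arr=0 -> substrate=1 bound=2 product=10

Answer: 0 0 2 2 2 2 2 2 2 2 2 2 2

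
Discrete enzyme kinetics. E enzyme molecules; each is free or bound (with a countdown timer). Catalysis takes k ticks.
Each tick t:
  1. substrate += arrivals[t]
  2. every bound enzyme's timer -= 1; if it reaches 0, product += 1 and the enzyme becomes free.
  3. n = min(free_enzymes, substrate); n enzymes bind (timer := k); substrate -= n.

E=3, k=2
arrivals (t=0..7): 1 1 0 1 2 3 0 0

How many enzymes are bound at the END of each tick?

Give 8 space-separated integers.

Answer: 1 2 1 1 3 3 3 2

Derivation:
t=0: arr=1 -> substrate=0 bound=1 product=0
t=1: arr=1 -> substrate=0 bound=2 product=0
t=2: arr=0 -> substrate=0 bound=1 product=1
t=3: arr=1 -> substrate=0 bound=1 product=2
t=4: arr=2 -> substrate=0 bound=3 product=2
t=5: arr=3 -> substrate=2 bound=3 product=3
t=6: arr=0 -> substrate=0 bound=3 product=5
t=7: arr=0 -> substrate=0 bound=2 product=6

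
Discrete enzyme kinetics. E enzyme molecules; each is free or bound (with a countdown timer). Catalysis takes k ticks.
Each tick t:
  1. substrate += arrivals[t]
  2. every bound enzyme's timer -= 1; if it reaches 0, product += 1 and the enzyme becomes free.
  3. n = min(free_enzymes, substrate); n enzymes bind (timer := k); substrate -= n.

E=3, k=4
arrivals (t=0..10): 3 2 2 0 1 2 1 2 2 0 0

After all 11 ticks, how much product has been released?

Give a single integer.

t=0: arr=3 -> substrate=0 bound=3 product=0
t=1: arr=2 -> substrate=2 bound=3 product=0
t=2: arr=2 -> substrate=4 bound=3 product=0
t=3: arr=0 -> substrate=4 bound=3 product=0
t=4: arr=1 -> substrate=2 bound=3 product=3
t=5: arr=2 -> substrate=4 bound=3 product=3
t=6: arr=1 -> substrate=5 bound=3 product=3
t=7: arr=2 -> substrate=7 bound=3 product=3
t=8: arr=2 -> substrate=6 bound=3 product=6
t=9: arr=0 -> substrate=6 bound=3 product=6
t=10: arr=0 -> substrate=6 bound=3 product=6

Answer: 6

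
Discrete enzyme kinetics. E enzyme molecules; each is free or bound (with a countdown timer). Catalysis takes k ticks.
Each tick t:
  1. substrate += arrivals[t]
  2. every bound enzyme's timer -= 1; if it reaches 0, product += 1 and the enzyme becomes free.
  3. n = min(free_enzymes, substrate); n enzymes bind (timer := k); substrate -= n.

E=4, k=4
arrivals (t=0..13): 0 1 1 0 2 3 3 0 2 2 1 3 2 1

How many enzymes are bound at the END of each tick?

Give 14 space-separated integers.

t=0: arr=0 -> substrate=0 bound=0 product=0
t=1: arr=1 -> substrate=0 bound=1 product=0
t=2: arr=1 -> substrate=0 bound=2 product=0
t=3: arr=0 -> substrate=0 bound=2 product=0
t=4: arr=2 -> substrate=0 bound=4 product=0
t=5: arr=3 -> substrate=2 bound=4 product=1
t=6: arr=3 -> substrate=4 bound=4 product=2
t=7: arr=0 -> substrate=4 bound=4 product=2
t=8: arr=2 -> substrate=4 bound=4 product=4
t=9: arr=2 -> substrate=5 bound=4 product=5
t=10: arr=1 -> substrate=5 bound=4 product=6
t=11: arr=3 -> substrate=8 bound=4 product=6
t=12: arr=2 -> substrate=8 bound=4 product=8
t=13: arr=1 -> substrate=8 bound=4 product=9

Answer: 0 1 2 2 4 4 4 4 4 4 4 4 4 4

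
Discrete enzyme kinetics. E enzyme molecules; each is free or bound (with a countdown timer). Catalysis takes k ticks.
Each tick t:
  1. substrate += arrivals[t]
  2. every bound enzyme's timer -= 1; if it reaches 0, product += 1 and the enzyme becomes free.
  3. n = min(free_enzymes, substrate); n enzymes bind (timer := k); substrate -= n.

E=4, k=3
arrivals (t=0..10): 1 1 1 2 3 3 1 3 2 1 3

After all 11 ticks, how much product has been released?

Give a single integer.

t=0: arr=1 -> substrate=0 bound=1 product=0
t=1: arr=1 -> substrate=0 bound=2 product=0
t=2: arr=1 -> substrate=0 bound=3 product=0
t=3: arr=2 -> substrate=0 bound=4 product=1
t=4: arr=3 -> substrate=2 bound=4 product=2
t=5: arr=3 -> substrate=4 bound=4 product=3
t=6: arr=1 -> substrate=3 bound=4 product=5
t=7: arr=3 -> substrate=5 bound=4 product=6
t=8: arr=2 -> substrate=6 bound=4 product=7
t=9: arr=1 -> substrate=5 bound=4 product=9
t=10: arr=3 -> substrate=7 bound=4 product=10

Answer: 10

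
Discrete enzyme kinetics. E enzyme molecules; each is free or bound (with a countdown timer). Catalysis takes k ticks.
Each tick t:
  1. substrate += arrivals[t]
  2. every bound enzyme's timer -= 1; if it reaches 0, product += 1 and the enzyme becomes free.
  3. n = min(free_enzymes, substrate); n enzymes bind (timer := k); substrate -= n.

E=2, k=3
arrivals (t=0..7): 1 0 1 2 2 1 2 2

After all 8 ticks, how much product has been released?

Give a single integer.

t=0: arr=1 -> substrate=0 bound=1 product=0
t=1: arr=0 -> substrate=0 bound=1 product=0
t=2: arr=1 -> substrate=0 bound=2 product=0
t=3: arr=2 -> substrate=1 bound=2 product=1
t=4: arr=2 -> substrate=3 bound=2 product=1
t=5: arr=1 -> substrate=3 bound=2 product=2
t=6: arr=2 -> substrate=4 bound=2 product=3
t=7: arr=2 -> substrate=6 bound=2 product=3

Answer: 3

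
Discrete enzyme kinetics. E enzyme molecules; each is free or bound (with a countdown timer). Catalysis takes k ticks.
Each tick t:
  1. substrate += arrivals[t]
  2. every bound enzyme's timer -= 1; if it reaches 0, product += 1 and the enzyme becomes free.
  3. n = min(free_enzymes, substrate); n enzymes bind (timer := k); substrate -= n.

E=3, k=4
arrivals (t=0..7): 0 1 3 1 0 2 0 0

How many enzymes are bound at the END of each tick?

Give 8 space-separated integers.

Answer: 0 1 3 3 3 3 3 3

Derivation:
t=0: arr=0 -> substrate=0 bound=0 product=0
t=1: arr=1 -> substrate=0 bound=1 product=0
t=2: arr=3 -> substrate=1 bound=3 product=0
t=3: arr=1 -> substrate=2 bound=3 product=0
t=4: arr=0 -> substrate=2 bound=3 product=0
t=5: arr=2 -> substrate=3 bound=3 product=1
t=6: arr=0 -> substrate=1 bound=3 product=3
t=7: arr=0 -> substrate=1 bound=3 product=3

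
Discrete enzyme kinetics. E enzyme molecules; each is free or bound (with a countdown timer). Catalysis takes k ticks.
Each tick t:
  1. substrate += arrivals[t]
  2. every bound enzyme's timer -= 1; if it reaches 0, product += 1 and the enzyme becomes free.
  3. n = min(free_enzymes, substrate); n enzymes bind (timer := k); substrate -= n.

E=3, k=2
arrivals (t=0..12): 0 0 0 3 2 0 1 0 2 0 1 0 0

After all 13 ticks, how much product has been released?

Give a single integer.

Answer: 9

Derivation:
t=0: arr=0 -> substrate=0 bound=0 product=0
t=1: arr=0 -> substrate=0 bound=0 product=0
t=2: arr=0 -> substrate=0 bound=0 product=0
t=3: arr=3 -> substrate=0 bound=3 product=0
t=4: arr=2 -> substrate=2 bound=3 product=0
t=5: arr=0 -> substrate=0 bound=2 product=3
t=6: arr=1 -> substrate=0 bound=3 product=3
t=7: arr=0 -> substrate=0 bound=1 product=5
t=8: arr=2 -> substrate=0 bound=2 product=6
t=9: arr=0 -> substrate=0 bound=2 product=6
t=10: arr=1 -> substrate=0 bound=1 product=8
t=11: arr=0 -> substrate=0 bound=1 product=8
t=12: arr=0 -> substrate=0 bound=0 product=9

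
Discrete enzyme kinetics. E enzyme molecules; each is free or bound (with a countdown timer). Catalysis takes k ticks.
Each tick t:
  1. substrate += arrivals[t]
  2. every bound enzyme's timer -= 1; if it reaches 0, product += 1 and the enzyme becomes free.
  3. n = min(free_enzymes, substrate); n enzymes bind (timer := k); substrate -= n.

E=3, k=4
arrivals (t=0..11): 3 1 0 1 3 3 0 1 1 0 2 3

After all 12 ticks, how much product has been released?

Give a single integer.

t=0: arr=3 -> substrate=0 bound=3 product=0
t=1: arr=1 -> substrate=1 bound=3 product=0
t=2: arr=0 -> substrate=1 bound=3 product=0
t=3: arr=1 -> substrate=2 bound=3 product=0
t=4: arr=3 -> substrate=2 bound=3 product=3
t=5: arr=3 -> substrate=5 bound=3 product=3
t=6: arr=0 -> substrate=5 bound=3 product=3
t=7: arr=1 -> substrate=6 bound=3 product=3
t=8: arr=1 -> substrate=4 bound=3 product=6
t=9: arr=0 -> substrate=4 bound=3 product=6
t=10: arr=2 -> substrate=6 bound=3 product=6
t=11: arr=3 -> substrate=9 bound=3 product=6

Answer: 6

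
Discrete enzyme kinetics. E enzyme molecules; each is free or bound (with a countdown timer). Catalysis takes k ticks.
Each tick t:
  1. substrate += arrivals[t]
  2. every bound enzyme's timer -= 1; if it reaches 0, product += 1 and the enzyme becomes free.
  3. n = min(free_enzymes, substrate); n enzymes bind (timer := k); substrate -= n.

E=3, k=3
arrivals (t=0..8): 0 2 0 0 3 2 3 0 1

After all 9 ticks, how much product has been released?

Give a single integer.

Answer: 5

Derivation:
t=0: arr=0 -> substrate=0 bound=0 product=0
t=1: arr=2 -> substrate=0 bound=2 product=0
t=2: arr=0 -> substrate=0 bound=2 product=0
t=3: arr=0 -> substrate=0 bound=2 product=0
t=4: arr=3 -> substrate=0 bound=3 product=2
t=5: arr=2 -> substrate=2 bound=3 product=2
t=6: arr=3 -> substrate=5 bound=3 product=2
t=7: arr=0 -> substrate=2 bound=3 product=5
t=8: arr=1 -> substrate=3 bound=3 product=5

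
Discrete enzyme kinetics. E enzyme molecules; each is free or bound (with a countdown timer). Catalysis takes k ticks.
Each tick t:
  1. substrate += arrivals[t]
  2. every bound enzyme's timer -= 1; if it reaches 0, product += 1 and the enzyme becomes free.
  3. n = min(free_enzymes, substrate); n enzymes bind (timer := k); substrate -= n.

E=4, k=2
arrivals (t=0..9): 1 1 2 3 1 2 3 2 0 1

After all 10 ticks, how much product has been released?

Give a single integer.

t=0: arr=1 -> substrate=0 bound=1 product=0
t=1: arr=1 -> substrate=0 bound=2 product=0
t=2: arr=2 -> substrate=0 bound=3 product=1
t=3: arr=3 -> substrate=1 bound=4 product=2
t=4: arr=1 -> substrate=0 bound=4 product=4
t=5: arr=2 -> substrate=0 bound=4 product=6
t=6: arr=3 -> substrate=1 bound=4 product=8
t=7: arr=2 -> substrate=1 bound=4 product=10
t=8: arr=0 -> substrate=0 bound=3 product=12
t=9: arr=1 -> substrate=0 bound=2 product=14

Answer: 14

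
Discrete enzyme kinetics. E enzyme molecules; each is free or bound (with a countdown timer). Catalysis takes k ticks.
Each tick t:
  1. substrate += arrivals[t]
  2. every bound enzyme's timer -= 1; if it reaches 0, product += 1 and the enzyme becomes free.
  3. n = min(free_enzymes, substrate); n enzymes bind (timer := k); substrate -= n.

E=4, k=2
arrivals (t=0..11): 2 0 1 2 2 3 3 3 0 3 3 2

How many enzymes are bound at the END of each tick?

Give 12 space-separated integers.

t=0: arr=2 -> substrate=0 bound=2 product=0
t=1: arr=0 -> substrate=0 bound=2 product=0
t=2: arr=1 -> substrate=0 bound=1 product=2
t=3: arr=2 -> substrate=0 bound=3 product=2
t=4: arr=2 -> substrate=0 bound=4 product=3
t=5: arr=3 -> substrate=1 bound=4 product=5
t=6: arr=3 -> substrate=2 bound=4 product=7
t=7: arr=3 -> substrate=3 bound=4 product=9
t=8: arr=0 -> substrate=1 bound=4 product=11
t=9: arr=3 -> substrate=2 bound=4 product=13
t=10: arr=3 -> substrate=3 bound=4 product=15
t=11: arr=2 -> substrate=3 bound=4 product=17

Answer: 2 2 1 3 4 4 4 4 4 4 4 4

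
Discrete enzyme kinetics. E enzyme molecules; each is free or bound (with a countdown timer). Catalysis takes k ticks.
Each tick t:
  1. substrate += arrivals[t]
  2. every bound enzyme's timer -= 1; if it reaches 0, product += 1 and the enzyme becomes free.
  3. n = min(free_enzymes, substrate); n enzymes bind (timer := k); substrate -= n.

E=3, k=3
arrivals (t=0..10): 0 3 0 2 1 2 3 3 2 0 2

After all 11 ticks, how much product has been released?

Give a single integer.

Answer: 9

Derivation:
t=0: arr=0 -> substrate=0 bound=0 product=0
t=1: arr=3 -> substrate=0 bound=3 product=0
t=2: arr=0 -> substrate=0 bound=3 product=0
t=3: arr=2 -> substrate=2 bound=3 product=0
t=4: arr=1 -> substrate=0 bound=3 product=3
t=5: arr=2 -> substrate=2 bound=3 product=3
t=6: arr=3 -> substrate=5 bound=3 product=3
t=7: arr=3 -> substrate=5 bound=3 product=6
t=8: arr=2 -> substrate=7 bound=3 product=6
t=9: arr=0 -> substrate=7 bound=3 product=6
t=10: arr=2 -> substrate=6 bound=3 product=9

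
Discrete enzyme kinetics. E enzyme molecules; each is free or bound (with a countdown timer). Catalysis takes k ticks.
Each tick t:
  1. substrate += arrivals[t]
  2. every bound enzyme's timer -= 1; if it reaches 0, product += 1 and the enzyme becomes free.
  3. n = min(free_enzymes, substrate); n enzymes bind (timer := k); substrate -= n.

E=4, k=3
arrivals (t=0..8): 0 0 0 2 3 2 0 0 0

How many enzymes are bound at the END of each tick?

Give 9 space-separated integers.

Answer: 0 0 0 2 4 4 4 3 3

Derivation:
t=0: arr=0 -> substrate=0 bound=0 product=0
t=1: arr=0 -> substrate=0 bound=0 product=0
t=2: arr=0 -> substrate=0 bound=0 product=0
t=3: arr=2 -> substrate=0 bound=2 product=0
t=4: arr=3 -> substrate=1 bound=4 product=0
t=5: arr=2 -> substrate=3 bound=4 product=0
t=6: arr=0 -> substrate=1 bound=4 product=2
t=7: arr=0 -> substrate=0 bound=3 product=4
t=8: arr=0 -> substrate=0 bound=3 product=4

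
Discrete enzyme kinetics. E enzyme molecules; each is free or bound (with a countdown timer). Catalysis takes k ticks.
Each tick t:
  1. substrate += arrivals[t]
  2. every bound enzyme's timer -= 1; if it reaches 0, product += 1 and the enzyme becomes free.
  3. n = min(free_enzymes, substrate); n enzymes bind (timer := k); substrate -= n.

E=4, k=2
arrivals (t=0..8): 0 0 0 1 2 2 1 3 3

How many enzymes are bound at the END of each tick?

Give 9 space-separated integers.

Answer: 0 0 0 1 3 4 3 4 4

Derivation:
t=0: arr=0 -> substrate=0 bound=0 product=0
t=1: arr=0 -> substrate=0 bound=0 product=0
t=2: arr=0 -> substrate=0 bound=0 product=0
t=3: arr=1 -> substrate=0 bound=1 product=0
t=4: arr=2 -> substrate=0 bound=3 product=0
t=5: arr=2 -> substrate=0 bound=4 product=1
t=6: arr=1 -> substrate=0 bound=3 product=3
t=7: arr=3 -> substrate=0 bound=4 product=5
t=8: arr=3 -> substrate=2 bound=4 product=6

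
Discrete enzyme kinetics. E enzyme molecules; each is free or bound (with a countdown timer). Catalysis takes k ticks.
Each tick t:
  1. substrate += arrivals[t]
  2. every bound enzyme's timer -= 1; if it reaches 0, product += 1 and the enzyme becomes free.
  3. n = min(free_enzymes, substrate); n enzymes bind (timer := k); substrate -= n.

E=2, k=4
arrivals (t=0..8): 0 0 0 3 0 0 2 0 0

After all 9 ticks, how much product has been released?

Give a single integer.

t=0: arr=0 -> substrate=0 bound=0 product=0
t=1: arr=0 -> substrate=0 bound=0 product=0
t=2: arr=0 -> substrate=0 bound=0 product=0
t=3: arr=3 -> substrate=1 bound=2 product=0
t=4: arr=0 -> substrate=1 bound=2 product=0
t=5: arr=0 -> substrate=1 bound=2 product=0
t=6: arr=2 -> substrate=3 bound=2 product=0
t=7: arr=0 -> substrate=1 bound=2 product=2
t=8: arr=0 -> substrate=1 bound=2 product=2

Answer: 2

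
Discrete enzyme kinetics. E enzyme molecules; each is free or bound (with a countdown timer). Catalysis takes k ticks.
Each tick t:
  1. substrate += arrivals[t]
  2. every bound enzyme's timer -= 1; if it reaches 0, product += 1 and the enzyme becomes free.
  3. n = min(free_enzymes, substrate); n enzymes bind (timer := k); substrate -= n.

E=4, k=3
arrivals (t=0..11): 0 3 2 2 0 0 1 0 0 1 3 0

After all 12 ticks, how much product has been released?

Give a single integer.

t=0: arr=0 -> substrate=0 bound=0 product=0
t=1: arr=3 -> substrate=0 bound=3 product=0
t=2: arr=2 -> substrate=1 bound=4 product=0
t=3: arr=2 -> substrate=3 bound=4 product=0
t=4: arr=0 -> substrate=0 bound=4 product=3
t=5: arr=0 -> substrate=0 bound=3 product=4
t=6: arr=1 -> substrate=0 bound=4 product=4
t=7: arr=0 -> substrate=0 bound=1 product=7
t=8: arr=0 -> substrate=0 bound=1 product=7
t=9: arr=1 -> substrate=0 bound=1 product=8
t=10: arr=3 -> substrate=0 bound=4 product=8
t=11: arr=0 -> substrate=0 bound=4 product=8

Answer: 8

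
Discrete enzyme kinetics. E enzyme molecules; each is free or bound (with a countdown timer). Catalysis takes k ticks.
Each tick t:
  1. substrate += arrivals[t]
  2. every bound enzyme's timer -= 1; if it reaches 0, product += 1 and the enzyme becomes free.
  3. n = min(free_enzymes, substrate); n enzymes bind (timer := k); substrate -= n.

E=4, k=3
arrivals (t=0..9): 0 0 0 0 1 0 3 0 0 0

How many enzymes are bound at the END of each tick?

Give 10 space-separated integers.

t=0: arr=0 -> substrate=0 bound=0 product=0
t=1: arr=0 -> substrate=0 bound=0 product=0
t=2: arr=0 -> substrate=0 bound=0 product=0
t=3: arr=0 -> substrate=0 bound=0 product=0
t=4: arr=1 -> substrate=0 bound=1 product=0
t=5: arr=0 -> substrate=0 bound=1 product=0
t=6: arr=3 -> substrate=0 bound=4 product=0
t=7: arr=0 -> substrate=0 bound=3 product=1
t=8: arr=0 -> substrate=0 bound=3 product=1
t=9: arr=0 -> substrate=0 bound=0 product=4

Answer: 0 0 0 0 1 1 4 3 3 0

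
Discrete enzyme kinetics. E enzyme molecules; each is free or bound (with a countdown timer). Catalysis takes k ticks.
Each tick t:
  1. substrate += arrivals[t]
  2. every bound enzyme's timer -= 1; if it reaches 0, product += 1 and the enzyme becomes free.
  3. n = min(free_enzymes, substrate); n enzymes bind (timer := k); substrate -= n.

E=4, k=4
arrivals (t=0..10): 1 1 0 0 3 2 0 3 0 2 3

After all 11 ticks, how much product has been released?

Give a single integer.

t=0: arr=1 -> substrate=0 bound=1 product=0
t=1: arr=1 -> substrate=0 bound=2 product=0
t=2: arr=0 -> substrate=0 bound=2 product=0
t=3: arr=0 -> substrate=0 bound=2 product=0
t=4: arr=3 -> substrate=0 bound=4 product=1
t=5: arr=2 -> substrate=1 bound=4 product=2
t=6: arr=0 -> substrate=1 bound=4 product=2
t=7: arr=3 -> substrate=4 bound=4 product=2
t=8: arr=0 -> substrate=1 bound=4 product=5
t=9: arr=2 -> substrate=2 bound=4 product=6
t=10: arr=3 -> substrate=5 bound=4 product=6

Answer: 6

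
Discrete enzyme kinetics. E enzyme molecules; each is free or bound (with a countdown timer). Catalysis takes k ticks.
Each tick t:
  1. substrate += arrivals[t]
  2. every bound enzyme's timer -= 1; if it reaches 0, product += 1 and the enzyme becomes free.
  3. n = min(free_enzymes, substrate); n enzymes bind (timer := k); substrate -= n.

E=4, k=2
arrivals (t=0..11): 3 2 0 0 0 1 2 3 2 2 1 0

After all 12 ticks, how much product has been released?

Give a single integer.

t=0: arr=3 -> substrate=0 bound=3 product=0
t=1: arr=2 -> substrate=1 bound=4 product=0
t=2: arr=0 -> substrate=0 bound=2 product=3
t=3: arr=0 -> substrate=0 bound=1 product=4
t=4: arr=0 -> substrate=0 bound=0 product=5
t=5: arr=1 -> substrate=0 bound=1 product=5
t=6: arr=2 -> substrate=0 bound=3 product=5
t=7: arr=3 -> substrate=1 bound=4 product=6
t=8: arr=2 -> substrate=1 bound=4 product=8
t=9: arr=2 -> substrate=1 bound=4 product=10
t=10: arr=1 -> substrate=0 bound=4 product=12
t=11: arr=0 -> substrate=0 bound=2 product=14

Answer: 14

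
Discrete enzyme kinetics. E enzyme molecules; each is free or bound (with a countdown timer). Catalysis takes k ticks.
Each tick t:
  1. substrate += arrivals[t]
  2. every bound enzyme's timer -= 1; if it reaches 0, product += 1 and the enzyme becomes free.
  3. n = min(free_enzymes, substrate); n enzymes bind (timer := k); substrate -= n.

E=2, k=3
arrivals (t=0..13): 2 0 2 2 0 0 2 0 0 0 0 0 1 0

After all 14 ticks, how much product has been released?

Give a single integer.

t=0: arr=2 -> substrate=0 bound=2 product=0
t=1: arr=0 -> substrate=0 bound=2 product=0
t=2: arr=2 -> substrate=2 bound=2 product=0
t=3: arr=2 -> substrate=2 bound=2 product=2
t=4: arr=0 -> substrate=2 bound=2 product=2
t=5: arr=0 -> substrate=2 bound=2 product=2
t=6: arr=2 -> substrate=2 bound=2 product=4
t=7: arr=0 -> substrate=2 bound=2 product=4
t=8: arr=0 -> substrate=2 bound=2 product=4
t=9: arr=0 -> substrate=0 bound=2 product=6
t=10: arr=0 -> substrate=0 bound=2 product=6
t=11: arr=0 -> substrate=0 bound=2 product=6
t=12: arr=1 -> substrate=0 bound=1 product=8
t=13: arr=0 -> substrate=0 bound=1 product=8

Answer: 8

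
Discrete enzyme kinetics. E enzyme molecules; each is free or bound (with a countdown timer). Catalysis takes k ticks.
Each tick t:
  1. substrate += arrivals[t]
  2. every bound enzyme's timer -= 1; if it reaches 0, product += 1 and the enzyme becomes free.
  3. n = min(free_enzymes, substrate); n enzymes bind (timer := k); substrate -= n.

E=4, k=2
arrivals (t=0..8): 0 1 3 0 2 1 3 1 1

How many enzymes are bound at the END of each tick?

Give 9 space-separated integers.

Answer: 0 1 4 3 2 3 4 4 2

Derivation:
t=0: arr=0 -> substrate=0 bound=0 product=0
t=1: arr=1 -> substrate=0 bound=1 product=0
t=2: arr=3 -> substrate=0 bound=4 product=0
t=3: arr=0 -> substrate=0 bound=3 product=1
t=4: arr=2 -> substrate=0 bound=2 product=4
t=5: arr=1 -> substrate=0 bound=3 product=4
t=6: arr=3 -> substrate=0 bound=4 product=6
t=7: arr=1 -> substrate=0 bound=4 product=7
t=8: arr=1 -> substrate=0 bound=2 product=10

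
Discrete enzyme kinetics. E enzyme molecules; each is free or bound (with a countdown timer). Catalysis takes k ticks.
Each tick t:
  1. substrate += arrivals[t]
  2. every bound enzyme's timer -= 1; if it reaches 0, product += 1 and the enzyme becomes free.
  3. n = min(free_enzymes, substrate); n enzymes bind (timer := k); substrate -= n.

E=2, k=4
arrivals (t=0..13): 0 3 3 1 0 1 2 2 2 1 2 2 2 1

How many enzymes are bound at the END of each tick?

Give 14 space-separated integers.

Answer: 0 2 2 2 2 2 2 2 2 2 2 2 2 2

Derivation:
t=0: arr=0 -> substrate=0 bound=0 product=0
t=1: arr=3 -> substrate=1 bound=2 product=0
t=2: arr=3 -> substrate=4 bound=2 product=0
t=3: arr=1 -> substrate=5 bound=2 product=0
t=4: arr=0 -> substrate=5 bound=2 product=0
t=5: arr=1 -> substrate=4 bound=2 product=2
t=6: arr=2 -> substrate=6 bound=2 product=2
t=7: arr=2 -> substrate=8 bound=2 product=2
t=8: arr=2 -> substrate=10 bound=2 product=2
t=9: arr=1 -> substrate=9 bound=2 product=4
t=10: arr=2 -> substrate=11 bound=2 product=4
t=11: arr=2 -> substrate=13 bound=2 product=4
t=12: arr=2 -> substrate=15 bound=2 product=4
t=13: arr=1 -> substrate=14 bound=2 product=6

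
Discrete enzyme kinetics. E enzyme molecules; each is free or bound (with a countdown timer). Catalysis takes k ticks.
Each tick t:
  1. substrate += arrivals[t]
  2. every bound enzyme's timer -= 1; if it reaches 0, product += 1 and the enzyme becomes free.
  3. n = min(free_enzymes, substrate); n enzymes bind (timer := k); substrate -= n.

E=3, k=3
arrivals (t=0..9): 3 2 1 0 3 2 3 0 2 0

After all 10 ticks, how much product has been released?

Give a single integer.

Answer: 9

Derivation:
t=0: arr=3 -> substrate=0 bound=3 product=0
t=1: arr=2 -> substrate=2 bound=3 product=0
t=2: arr=1 -> substrate=3 bound=3 product=0
t=3: arr=0 -> substrate=0 bound=3 product=3
t=4: arr=3 -> substrate=3 bound=3 product=3
t=5: arr=2 -> substrate=5 bound=3 product=3
t=6: arr=3 -> substrate=5 bound=3 product=6
t=7: arr=0 -> substrate=5 bound=3 product=6
t=8: arr=2 -> substrate=7 bound=3 product=6
t=9: arr=0 -> substrate=4 bound=3 product=9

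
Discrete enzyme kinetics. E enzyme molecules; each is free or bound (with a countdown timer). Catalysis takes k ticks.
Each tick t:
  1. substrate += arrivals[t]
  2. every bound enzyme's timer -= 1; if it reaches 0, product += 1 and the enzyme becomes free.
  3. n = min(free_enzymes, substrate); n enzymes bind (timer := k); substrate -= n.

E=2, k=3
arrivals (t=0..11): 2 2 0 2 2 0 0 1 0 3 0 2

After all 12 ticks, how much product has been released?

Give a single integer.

Answer: 6

Derivation:
t=0: arr=2 -> substrate=0 bound=2 product=0
t=1: arr=2 -> substrate=2 bound=2 product=0
t=2: arr=0 -> substrate=2 bound=2 product=0
t=3: arr=2 -> substrate=2 bound=2 product=2
t=4: arr=2 -> substrate=4 bound=2 product=2
t=5: arr=0 -> substrate=4 bound=2 product=2
t=6: arr=0 -> substrate=2 bound=2 product=4
t=7: arr=1 -> substrate=3 bound=2 product=4
t=8: arr=0 -> substrate=3 bound=2 product=4
t=9: arr=3 -> substrate=4 bound=2 product=6
t=10: arr=0 -> substrate=4 bound=2 product=6
t=11: arr=2 -> substrate=6 bound=2 product=6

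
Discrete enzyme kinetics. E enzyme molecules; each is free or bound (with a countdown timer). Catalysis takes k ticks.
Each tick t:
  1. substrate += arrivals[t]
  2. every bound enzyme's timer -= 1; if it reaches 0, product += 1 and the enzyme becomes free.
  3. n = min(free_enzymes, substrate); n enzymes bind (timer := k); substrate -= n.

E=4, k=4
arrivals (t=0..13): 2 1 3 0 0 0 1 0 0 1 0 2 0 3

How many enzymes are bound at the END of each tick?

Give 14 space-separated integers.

t=0: arr=2 -> substrate=0 bound=2 product=0
t=1: arr=1 -> substrate=0 bound=3 product=0
t=2: arr=3 -> substrate=2 bound=4 product=0
t=3: arr=0 -> substrate=2 bound=4 product=0
t=4: arr=0 -> substrate=0 bound=4 product=2
t=5: arr=0 -> substrate=0 bound=3 product=3
t=6: arr=1 -> substrate=0 bound=3 product=4
t=7: arr=0 -> substrate=0 bound=3 product=4
t=8: arr=0 -> substrate=0 bound=1 product=6
t=9: arr=1 -> substrate=0 bound=2 product=6
t=10: arr=0 -> substrate=0 bound=1 product=7
t=11: arr=2 -> substrate=0 bound=3 product=7
t=12: arr=0 -> substrate=0 bound=3 product=7
t=13: arr=3 -> substrate=1 bound=4 product=8

Answer: 2 3 4 4 4 3 3 3 1 2 1 3 3 4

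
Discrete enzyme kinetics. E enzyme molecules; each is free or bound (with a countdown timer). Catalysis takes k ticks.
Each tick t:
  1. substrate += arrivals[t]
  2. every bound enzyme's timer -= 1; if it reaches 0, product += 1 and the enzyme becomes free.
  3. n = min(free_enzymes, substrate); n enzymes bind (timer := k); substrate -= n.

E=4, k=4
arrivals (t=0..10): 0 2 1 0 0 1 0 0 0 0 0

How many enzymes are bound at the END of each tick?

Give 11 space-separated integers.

t=0: arr=0 -> substrate=0 bound=0 product=0
t=1: arr=2 -> substrate=0 bound=2 product=0
t=2: arr=1 -> substrate=0 bound=3 product=0
t=3: arr=0 -> substrate=0 bound=3 product=0
t=4: arr=0 -> substrate=0 bound=3 product=0
t=5: arr=1 -> substrate=0 bound=2 product=2
t=6: arr=0 -> substrate=0 bound=1 product=3
t=7: arr=0 -> substrate=0 bound=1 product=3
t=8: arr=0 -> substrate=0 bound=1 product=3
t=9: arr=0 -> substrate=0 bound=0 product=4
t=10: arr=0 -> substrate=0 bound=0 product=4

Answer: 0 2 3 3 3 2 1 1 1 0 0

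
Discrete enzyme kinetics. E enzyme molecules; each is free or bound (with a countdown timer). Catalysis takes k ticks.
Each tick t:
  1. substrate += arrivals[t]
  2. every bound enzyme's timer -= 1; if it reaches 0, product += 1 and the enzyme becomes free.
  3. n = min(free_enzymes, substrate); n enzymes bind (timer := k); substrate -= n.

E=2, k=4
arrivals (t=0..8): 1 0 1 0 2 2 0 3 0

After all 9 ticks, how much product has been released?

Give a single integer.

Answer: 3

Derivation:
t=0: arr=1 -> substrate=0 bound=1 product=0
t=1: arr=0 -> substrate=0 bound=1 product=0
t=2: arr=1 -> substrate=0 bound=2 product=0
t=3: arr=0 -> substrate=0 bound=2 product=0
t=4: arr=2 -> substrate=1 bound=2 product=1
t=5: arr=2 -> substrate=3 bound=2 product=1
t=6: arr=0 -> substrate=2 bound=2 product=2
t=7: arr=3 -> substrate=5 bound=2 product=2
t=8: arr=0 -> substrate=4 bound=2 product=3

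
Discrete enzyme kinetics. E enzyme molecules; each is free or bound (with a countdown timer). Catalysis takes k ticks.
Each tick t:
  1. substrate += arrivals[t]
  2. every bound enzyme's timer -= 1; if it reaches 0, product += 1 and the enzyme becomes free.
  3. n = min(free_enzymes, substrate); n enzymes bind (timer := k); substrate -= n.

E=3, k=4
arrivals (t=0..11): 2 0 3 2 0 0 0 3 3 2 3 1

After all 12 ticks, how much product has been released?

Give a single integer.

Answer: 6

Derivation:
t=0: arr=2 -> substrate=0 bound=2 product=0
t=1: arr=0 -> substrate=0 bound=2 product=0
t=2: arr=3 -> substrate=2 bound=3 product=0
t=3: arr=2 -> substrate=4 bound=3 product=0
t=4: arr=0 -> substrate=2 bound=3 product=2
t=5: arr=0 -> substrate=2 bound=3 product=2
t=6: arr=0 -> substrate=1 bound=3 product=3
t=7: arr=3 -> substrate=4 bound=3 product=3
t=8: arr=3 -> substrate=5 bound=3 product=5
t=9: arr=2 -> substrate=7 bound=3 product=5
t=10: arr=3 -> substrate=9 bound=3 product=6
t=11: arr=1 -> substrate=10 bound=3 product=6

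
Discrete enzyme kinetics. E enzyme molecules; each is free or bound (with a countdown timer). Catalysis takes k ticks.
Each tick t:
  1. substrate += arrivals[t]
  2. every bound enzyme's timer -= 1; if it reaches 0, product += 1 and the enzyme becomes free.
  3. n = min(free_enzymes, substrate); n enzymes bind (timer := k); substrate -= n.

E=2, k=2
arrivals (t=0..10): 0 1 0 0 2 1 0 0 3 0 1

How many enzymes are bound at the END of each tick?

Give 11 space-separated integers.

t=0: arr=0 -> substrate=0 bound=0 product=0
t=1: arr=1 -> substrate=0 bound=1 product=0
t=2: arr=0 -> substrate=0 bound=1 product=0
t=3: arr=0 -> substrate=0 bound=0 product=1
t=4: arr=2 -> substrate=0 bound=2 product=1
t=5: arr=1 -> substrate=1 bound=2 product=1
t=6: arr=0 -> substrate=0 bound=1 product=3
t=7: arr=0 -> substrate=0 bound=1 product=3
t=8: arr=3 -> substrate=1 bound=2 product=4
t=9: arr=0 -> substrate=1 bound=2 product=4
t=10: arr=1 -> substrate=0 bound=2 product=6

Answer: 0 1 1 0 2 2 1 1 2 2 2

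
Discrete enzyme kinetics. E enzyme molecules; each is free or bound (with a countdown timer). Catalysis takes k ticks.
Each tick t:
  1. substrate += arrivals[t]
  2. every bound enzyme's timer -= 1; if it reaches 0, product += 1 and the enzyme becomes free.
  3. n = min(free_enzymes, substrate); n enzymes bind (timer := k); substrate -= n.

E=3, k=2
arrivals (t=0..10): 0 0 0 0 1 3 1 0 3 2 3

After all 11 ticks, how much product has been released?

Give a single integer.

Answer: 7

Derivation:
t=0: arr=0 -> substrate=0 bound=0 product=0
t=1: arr=0 -> substrate=0 bound=0 product=0
t=2: arr=0 -> substrate=0 bound=0 product=0
t=3: arr=0 -> substrate=0 bound=0 product=0
t=4: arr=1 -> substrate=0 bound=1 product=0
t=5: arr=3 -> substrate=1 bound=3 product=0
t=6: arr=1 -> substrate=1 bound=3 product=1
t=7: arr=0 -> substrate=0 bound=2 product=3
t=8: arr=3 -> substrate=1 bound=3 product=4
t=9: arr=2 -> substrate=2 bound=3 product=5
t=10: arr=3 -> substrate=3 bound=3 product=7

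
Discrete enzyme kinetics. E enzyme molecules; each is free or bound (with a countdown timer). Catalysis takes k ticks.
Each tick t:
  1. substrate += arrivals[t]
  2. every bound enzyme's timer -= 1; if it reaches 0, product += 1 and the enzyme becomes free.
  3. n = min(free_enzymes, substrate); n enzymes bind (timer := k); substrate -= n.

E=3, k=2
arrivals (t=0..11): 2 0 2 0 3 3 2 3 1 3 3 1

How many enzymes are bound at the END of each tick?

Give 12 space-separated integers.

t=0: arr=2 -> substrate=0 bound=2 product=0
t=1: arr=0 -> substrate=0 bound=2 product=0
t=2: arr=2 -> substrate=0 bound=2 product=2
t=3: arr=0 -> substrate=0 bound=2 product=2
t=4: arr=3 -> substrate=0 bound=3 product=4
t=5: arr=3 -> substrate=3 bound=3 product=4
t=6: arr=2 -> substrate=2 bound=3 product=7
t=7: arr=3 -> substrate=5 bound=3 product=7
t=8: arr=1 -> substrate=3 bound=3 product=10
t=9: arr=3 -> substrate=6 bound=3 product=10
t=10: arr=3 -> substrate=6 bound=3 product=13
t=11: arr=1 -> substrate=7 bound=3 product=13

Answer: 2 2 2 2 3 3 3 3 3 3 3 3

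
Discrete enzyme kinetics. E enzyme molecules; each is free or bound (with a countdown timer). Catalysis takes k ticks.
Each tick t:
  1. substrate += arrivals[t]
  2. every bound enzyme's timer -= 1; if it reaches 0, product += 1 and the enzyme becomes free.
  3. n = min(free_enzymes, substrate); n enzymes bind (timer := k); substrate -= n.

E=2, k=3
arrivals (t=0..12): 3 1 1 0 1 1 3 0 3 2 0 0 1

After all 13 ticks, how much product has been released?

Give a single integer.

t=0: arr=3 -> substrate=1 bound=2 product=0
t=1: arr=1 -> substrate=2 bound=2 product=0
t=2: arr=1 -> substrate=3 bound=2 product=0
t=3: arr=0 -> substrate=1 bound=2 product=2
t=4: arr=1 -> substrate=2 bound=2 product=2
t=5: arr=1 -> substrate=3 bound=2 product=2
t=6: arr=3 -> substrate=4 bound=2 product=4
t=7: arr=0 -> substrate=4 bound=2 product=4
t=8: arr=3 -> substrate=7 bound=2 product=4
t=9: arr=2 -> substrate=7 bound=2 product=6
t=10: arr=0 -> substrate=7 bound=2 product=6
t=11: arr=0 -> substrate=7 bound=2 product=6
t=12: arr=1 -> substrate=6 bound=2 product=8

Answer: 8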